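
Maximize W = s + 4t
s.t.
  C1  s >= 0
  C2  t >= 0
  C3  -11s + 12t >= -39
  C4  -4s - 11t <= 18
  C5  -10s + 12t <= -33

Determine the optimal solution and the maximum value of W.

s = 6, t = 9/4, maximum W = 15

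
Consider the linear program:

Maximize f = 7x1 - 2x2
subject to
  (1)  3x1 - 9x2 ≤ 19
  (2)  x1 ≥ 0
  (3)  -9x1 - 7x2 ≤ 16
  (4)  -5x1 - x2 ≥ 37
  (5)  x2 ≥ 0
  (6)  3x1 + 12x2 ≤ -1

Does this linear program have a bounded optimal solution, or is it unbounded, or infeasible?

infeasible

The boundaries x2 = 0 and 3x1 + 12x2 = -1 meet at (-1/3, 0), but that point violates x1 ≥ 0. Every candidate vertex is excluded by some other constraint, so the feasible region is empty.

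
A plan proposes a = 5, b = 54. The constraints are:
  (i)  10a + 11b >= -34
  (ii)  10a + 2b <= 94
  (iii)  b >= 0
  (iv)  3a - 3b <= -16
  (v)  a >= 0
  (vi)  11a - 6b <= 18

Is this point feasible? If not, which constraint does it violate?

Constraint (ii): 10a + 2b = 158, which is not ≤ 94. All other constraints are satisfied.

not feasible — violates (ii)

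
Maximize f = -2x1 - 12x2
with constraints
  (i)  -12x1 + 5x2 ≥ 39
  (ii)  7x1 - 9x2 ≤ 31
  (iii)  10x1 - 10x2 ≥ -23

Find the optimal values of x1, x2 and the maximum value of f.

x1 = -517/20, x2 = -471/20, maximum f = 3343/10

Feasible corners and f = -2x1 - 12x2:
  (-506/73, -645/73) → f = 8752/73
  (-55/14, -57/35) → f = 137/5
  (-517/20, -471/20) → f = 3343/10

The optimum lies where 7x1 - 9x2 = 31 and 10x1 - 10x2 = -23.
Solving simultaneously gives x1 = -517/20, x2 = -471/20.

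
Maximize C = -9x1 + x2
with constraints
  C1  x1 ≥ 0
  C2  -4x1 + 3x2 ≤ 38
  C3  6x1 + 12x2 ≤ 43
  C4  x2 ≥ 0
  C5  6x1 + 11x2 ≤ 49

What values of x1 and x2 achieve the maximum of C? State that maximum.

x1 = 0, x2 = 43/12, maximum C = 43/12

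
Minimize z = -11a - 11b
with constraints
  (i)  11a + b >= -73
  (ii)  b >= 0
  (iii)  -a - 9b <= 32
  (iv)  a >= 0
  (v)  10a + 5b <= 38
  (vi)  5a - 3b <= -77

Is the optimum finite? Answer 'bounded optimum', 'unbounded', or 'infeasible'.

The boundaries 11a + b = -73 and 10a + 5b = 38 meet at (-403/45, 1148/45), but that point violates a ≥ 0. Every candidate vertex is excluded by some other constraint, so the feasible region is empty.

infeasible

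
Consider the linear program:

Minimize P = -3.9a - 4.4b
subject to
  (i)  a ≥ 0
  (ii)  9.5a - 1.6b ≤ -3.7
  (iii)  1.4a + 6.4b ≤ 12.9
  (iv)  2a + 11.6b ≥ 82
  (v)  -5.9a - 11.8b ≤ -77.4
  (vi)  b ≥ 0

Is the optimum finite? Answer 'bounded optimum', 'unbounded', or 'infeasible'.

The boundaries a = 0 and 2a + 11.6b = 82 meet at (0, 205/29), but that point violates 1.4a + 6.4b ≤ 12.9. Every candidate vertex is excluded by some other constraint, so the feasible region is empty.

infeasible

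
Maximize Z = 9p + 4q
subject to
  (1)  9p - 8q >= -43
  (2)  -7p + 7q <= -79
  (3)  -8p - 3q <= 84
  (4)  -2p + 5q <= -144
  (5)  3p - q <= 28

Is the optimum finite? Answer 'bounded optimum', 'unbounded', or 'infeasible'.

The boundaries 9p - 8q = -43 and -7p + 7q = -79 meet at (-933/7, -1012/7), but that point violates -8p - 3q ≤ 84. Every candidate vertex is excluded by some other constraint, so the feasible region is empty.

infeasible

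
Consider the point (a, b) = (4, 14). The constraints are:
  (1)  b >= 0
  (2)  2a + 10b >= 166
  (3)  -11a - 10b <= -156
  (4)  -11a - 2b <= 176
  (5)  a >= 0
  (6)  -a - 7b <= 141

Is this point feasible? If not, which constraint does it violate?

Constraint (2): 2a + 10b = 148, which is not ≥ 166. All other constraints are satisfied.

not feasible — violates (2)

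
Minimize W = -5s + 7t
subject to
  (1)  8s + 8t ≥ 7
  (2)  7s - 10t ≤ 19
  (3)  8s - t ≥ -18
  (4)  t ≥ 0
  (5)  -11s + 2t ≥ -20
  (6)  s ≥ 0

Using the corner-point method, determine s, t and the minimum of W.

s = 20/11, t = 0, minimum W = -100/11

Extreme points and W = -5s + 7t:
  (7/8, 0) → W = -35/8
  (0, 7/8) → W = 49/8
  (0, 18) → W = 126
  (20/11, 0) → W = -100/11
The feasible region is unbounded (it extends along (1, 8), (2, 11)), but W strictly increases along every unbounded feasible direction, so there is no improving ray and the minimum is attained at a vertex.

The optimum lies where t = 0 and -11s + 2t = -20.
Solving simultaneously gives s = 20/11, t = 0.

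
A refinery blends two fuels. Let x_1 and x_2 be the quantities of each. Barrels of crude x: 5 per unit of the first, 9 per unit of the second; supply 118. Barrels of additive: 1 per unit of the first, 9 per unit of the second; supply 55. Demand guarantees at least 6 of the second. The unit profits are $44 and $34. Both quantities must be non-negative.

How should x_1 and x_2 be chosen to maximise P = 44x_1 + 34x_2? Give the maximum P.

x_1 = 1, x_2 = 6, maximum P = 248

Corner points and P = 44x_1 + 34x_2:
  (0, 55/9) → P = 1870/9
  (0, 6) → P = 204
  (1, 6) → P = 248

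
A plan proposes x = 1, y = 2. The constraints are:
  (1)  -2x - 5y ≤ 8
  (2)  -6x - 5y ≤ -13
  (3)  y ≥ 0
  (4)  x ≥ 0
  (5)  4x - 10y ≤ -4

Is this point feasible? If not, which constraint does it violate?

(1): -12 ≤ 8 ✓
(2): -16 ≤ -13 ✓
(3): 2 ≥ 0 ✓
(4): 1 ≥ 0 ✓
(5): -16 ≤ -4 ✓

feasible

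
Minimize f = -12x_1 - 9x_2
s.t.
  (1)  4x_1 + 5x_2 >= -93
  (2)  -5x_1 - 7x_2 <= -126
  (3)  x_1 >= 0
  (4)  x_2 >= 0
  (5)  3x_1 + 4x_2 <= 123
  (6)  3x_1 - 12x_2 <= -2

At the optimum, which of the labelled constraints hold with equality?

Extreme points and f = -12x_1 - 9x_2:
  (0, 18) → f = -162
  (1498/81, 388/81) → f = -7156/27
  (0, 123/4) → f = -1107/4
  (367/12, 125/16) → f = -6997/16

The minimum is at (367/12, 125/16). Substituting into each constraint, equality holds for (5) and (6); the remaining constraints have slack.

(5) and (6)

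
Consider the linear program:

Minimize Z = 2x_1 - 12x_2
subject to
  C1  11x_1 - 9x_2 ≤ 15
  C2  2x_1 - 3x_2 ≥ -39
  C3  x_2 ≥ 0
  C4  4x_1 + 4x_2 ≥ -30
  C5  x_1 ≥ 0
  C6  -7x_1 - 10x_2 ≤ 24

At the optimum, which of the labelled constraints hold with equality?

Corner points and Z = 2x_1 - 12x_2:
  (132/5, 153/5) → Z = -1572/5
  (15/11, 0) → Z = 30/11
  (0, 13) → Z = -156
  (0, 0) → Z = 0

The minimum is at (132/5, 153/5). Substituting into each constraint, equality holds for C1 and C2; the remaining constraints have slack.

C1 and C2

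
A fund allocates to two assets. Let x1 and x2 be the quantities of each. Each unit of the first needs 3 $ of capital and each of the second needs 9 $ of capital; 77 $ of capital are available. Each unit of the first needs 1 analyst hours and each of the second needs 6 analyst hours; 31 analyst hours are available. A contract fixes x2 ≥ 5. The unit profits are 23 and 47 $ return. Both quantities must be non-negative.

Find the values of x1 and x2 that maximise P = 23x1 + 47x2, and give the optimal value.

Corner points and P = 23x1 + 47x2:
  (0, 31/6) → P = 1457/6
  (0, 5) → P = 235
  (1, 5) → P = 258

x1 = 1, x2 = 5, maximum P = 258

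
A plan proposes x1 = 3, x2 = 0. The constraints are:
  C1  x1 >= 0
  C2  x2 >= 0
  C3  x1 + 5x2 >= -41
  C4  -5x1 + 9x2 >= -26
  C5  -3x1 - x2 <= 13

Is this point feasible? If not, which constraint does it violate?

C1: 3 ≥ 0 ✓
C2: 0 ≥ 0 ✓
C3: 3 ≥ -41 ✓
C4: -15 ≥ -26 ✓
C5: -9 ≤ 13 ✓

feasible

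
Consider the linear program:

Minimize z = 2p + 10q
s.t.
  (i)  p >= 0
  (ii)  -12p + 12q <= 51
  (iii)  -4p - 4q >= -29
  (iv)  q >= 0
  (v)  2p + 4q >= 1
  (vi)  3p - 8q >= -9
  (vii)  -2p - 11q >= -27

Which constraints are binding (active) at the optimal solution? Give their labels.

(iv) and (v)

Feasible corners and z = 2p + 10q:
  (0, 1/4) → z = 5/2
  (0, 9/8) → z = 45/4
  (29/4, 0) → z = 29/2
  (211/36, 25/18) → z = 461/18
  (1/2, 0) → z = 1
  (117/49, 99/49) → z = 1224/49

The minimum is at (1/2, 0). Substituting into each constraint, equality holds for (iv) and (v); the remaining constraints have slack.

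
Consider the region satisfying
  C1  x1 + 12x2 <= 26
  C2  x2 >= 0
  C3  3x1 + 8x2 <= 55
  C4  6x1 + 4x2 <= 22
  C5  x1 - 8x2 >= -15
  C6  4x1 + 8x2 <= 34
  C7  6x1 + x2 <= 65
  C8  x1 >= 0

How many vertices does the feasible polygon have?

Pairwise boundary intersections that survive every other constraint:
  (40/17, 67/34)
  (7/5, 41/20)
  (11/3, 0)
  (0, 0)
  (0, 15/8)

5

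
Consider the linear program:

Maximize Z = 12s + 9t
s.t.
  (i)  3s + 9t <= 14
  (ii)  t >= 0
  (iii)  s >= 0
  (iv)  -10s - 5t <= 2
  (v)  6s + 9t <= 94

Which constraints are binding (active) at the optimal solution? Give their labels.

Vertices and Z = 12s + 9t:
  (14/3, 0) → Z = 56
  (0, 14/9) → Z = 14
  (0, 0) → Z = 0

The maximum is at (14/3, 0). Substituting into each constraint, equality holds for (i) and (ii); the remaining constraints have slack.

(i) and (ii)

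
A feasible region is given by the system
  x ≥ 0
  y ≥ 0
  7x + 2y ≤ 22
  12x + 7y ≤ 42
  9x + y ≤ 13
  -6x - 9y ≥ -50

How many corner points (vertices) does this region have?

5

Intersecting each pair of boundary lines and keeping only the points that satisfy every inequality leaves:
  (0, 0)
  (0, 50/9)
  (13/9, 0)
  (49/51, 74/17)
  (14/33, 58/11)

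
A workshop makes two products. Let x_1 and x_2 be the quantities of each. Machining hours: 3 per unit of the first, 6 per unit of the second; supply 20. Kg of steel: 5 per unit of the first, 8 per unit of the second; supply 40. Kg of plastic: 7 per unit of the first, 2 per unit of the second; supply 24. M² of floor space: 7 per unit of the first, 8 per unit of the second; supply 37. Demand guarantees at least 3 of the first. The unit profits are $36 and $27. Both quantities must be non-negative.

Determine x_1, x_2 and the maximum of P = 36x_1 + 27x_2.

x_1 = 3, x_2 = 3/2, maximum P = 297/2

Extreme points and P = 36x_1 + 27x_2:
  (24/7, 0) → P = 864/7
  (3, 0) → P = 108
  (3, 3/2) → P = 297/2

The binding constraints are 7x_1 + 2x_2 = 24 and x_1 = 3.
Solving simultaneously gives x_1 = 3, x_2 = 3/2.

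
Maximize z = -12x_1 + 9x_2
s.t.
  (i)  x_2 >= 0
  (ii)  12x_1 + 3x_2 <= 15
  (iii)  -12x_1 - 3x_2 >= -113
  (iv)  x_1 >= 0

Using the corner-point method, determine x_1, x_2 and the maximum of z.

Vertices and z = -12x_1 + 9x_2:
  (5/4, 0) → z = -15
  (0, 0) → z = 0
  (0, 5) → z = 45

At the optimal vertex, 12x_1 + 3x_2 = 15 and x_1 = 0.
Solving simultaneously gives x_1 = 0, x_2 = 5.

x_1 = 0, x_2 = 5, maximum z = 45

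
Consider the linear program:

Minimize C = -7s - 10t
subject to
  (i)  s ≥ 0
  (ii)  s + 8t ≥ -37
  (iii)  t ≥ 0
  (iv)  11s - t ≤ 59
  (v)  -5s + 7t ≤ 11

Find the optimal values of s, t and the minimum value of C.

s = 53/9, t = 52/9, minimum C = -99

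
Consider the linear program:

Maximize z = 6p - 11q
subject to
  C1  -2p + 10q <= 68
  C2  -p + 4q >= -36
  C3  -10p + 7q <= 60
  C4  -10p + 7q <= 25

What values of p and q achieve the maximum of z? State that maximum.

Feasible corners and z = 6p - 11q:
  (316, 70) → z = 1126
  (113/43, 315/43) → z = -2787/43
  (-32/3, -35/3) → z = 193/3

The binding constraints are -2p + 10q = 68 and -p + 4q = -36.
Solving simultaneously gives p = 316, q = 70.

p = 316, q = 70, maximum z = 1126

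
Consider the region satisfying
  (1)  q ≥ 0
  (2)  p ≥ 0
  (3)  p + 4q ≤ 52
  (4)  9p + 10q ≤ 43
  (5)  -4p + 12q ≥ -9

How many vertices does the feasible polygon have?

4

Intersecting each pair of boundary lines and keeping only the points that satisfy every inequality leaves:
  (0, 0)
  (9/4, 0)
  (0, 43/10)
  (303/74, 91/148)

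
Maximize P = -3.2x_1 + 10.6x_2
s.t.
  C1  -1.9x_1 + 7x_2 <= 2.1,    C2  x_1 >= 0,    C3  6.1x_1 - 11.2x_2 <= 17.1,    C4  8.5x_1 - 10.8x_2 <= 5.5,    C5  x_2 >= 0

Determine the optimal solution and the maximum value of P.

x_1 = 0, x_2 = 0.3, maximum P = 3.18

Corner points and P = -3.2x_1 + 10.6x_2:
  (0, 3/10) → P = 159/50
  (3059/1949, 1415/1949) → P = 26051/9745
  (0, 0) → P = 0
  (11/17, 0) → P = -176/85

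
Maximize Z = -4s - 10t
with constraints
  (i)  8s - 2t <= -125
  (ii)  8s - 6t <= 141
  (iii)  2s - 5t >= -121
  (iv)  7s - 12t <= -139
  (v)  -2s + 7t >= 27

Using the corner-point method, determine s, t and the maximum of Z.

s = -178, t = -47, maximum Z = 1182

Extreme points and Z = -4s - 10t:
  (-383/36, 359/18) → Z = -1412/9
  (-611/41, 237/82) → Z = 1259/41
  (-178, -47) → Z = 1182
  (-649/25, -89/25) → Z = 3486/25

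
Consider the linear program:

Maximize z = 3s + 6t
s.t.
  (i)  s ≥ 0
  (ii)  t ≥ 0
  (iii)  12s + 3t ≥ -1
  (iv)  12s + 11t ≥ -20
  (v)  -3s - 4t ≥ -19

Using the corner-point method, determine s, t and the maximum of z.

s = 0, t = 19/4, maximum z = 57/2

Vertices and z = 3s + 6t:
  (0, 0) → z = 0
  (0, 19/4) → z = 57/2
  (19/3, 0) → z = 19

At the optimal vertex, s = 0 and -3s - 4t = -19.
Solving simultaneously gives s = 0, t = 19/4.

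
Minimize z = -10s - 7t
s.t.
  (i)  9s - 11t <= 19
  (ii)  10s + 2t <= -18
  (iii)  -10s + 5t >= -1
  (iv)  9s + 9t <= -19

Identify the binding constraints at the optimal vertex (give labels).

Vertices and z = -10s - 7t:
  (-84/65, -181/65) → z = 2107/65
  (-44/35, -19/7) → z = 221/7
  (-31/18, -7/18) → z = 359/18
The feasible region is unbounded (it extends along (-11, -9), (-1, 1)), but z strictly increases along every unbounded feasible direction, so there is no improving ray and the minimum is attained at a vertex.

The minimum is at (-31/18, -7/18). Substituting into each constraint, equality holds for (ii) and (iv); the remaining constraints have slack.

(ii) and (iv)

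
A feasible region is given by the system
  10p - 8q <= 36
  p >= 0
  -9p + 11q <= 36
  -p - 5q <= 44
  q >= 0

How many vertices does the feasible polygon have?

4

Intersecting each pair of boundary lines and keeping only the points that satisfy every inequality leaves:
  (18, 18)
  (18/5, 0)
  (0, 36/11)
  (0, 0)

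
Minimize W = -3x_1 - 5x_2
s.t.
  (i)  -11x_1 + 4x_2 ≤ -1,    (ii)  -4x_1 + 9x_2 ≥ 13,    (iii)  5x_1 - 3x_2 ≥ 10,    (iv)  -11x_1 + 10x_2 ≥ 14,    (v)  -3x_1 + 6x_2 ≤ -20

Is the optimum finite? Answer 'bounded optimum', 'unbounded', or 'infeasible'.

The boundaries -4x_1 + 9x_2 = 13 and -3x_1 + 6x_2 = -20 meet at (86, 119/3), but that point violates -11x_1 + 10x_2 ≥ 14. Every candidate vertex is excluded by some other constraint, so the feasible region is empty.

infeasible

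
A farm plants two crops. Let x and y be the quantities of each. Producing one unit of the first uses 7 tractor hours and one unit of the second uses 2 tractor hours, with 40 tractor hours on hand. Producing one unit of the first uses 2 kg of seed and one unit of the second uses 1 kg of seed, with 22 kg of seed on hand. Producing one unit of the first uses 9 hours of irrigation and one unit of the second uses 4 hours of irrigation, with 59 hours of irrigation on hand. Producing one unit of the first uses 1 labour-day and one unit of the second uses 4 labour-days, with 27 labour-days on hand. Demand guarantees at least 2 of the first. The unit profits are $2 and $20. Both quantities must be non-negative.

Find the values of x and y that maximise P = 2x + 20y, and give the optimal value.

x = 2, y = 25/4, maximum P = 129

Extreme points and P = 2x + 20y:
  (40/7, 0) → P = 80/7
  (2, 0) → P = 4
  (21/5, 53/10) → P = 572/5
  (4, 23/4) → P = 123
  (2, 25/4) → P = 129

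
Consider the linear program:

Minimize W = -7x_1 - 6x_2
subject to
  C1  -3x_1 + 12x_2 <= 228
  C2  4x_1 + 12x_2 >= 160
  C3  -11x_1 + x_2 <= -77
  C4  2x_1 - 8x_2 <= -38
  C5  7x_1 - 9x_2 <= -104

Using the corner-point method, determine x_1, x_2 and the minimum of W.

x_1 = 268/19, x_2 = 428/19, minimum W = -4444/19

Corner points and W = -7x_1 - 6x_2:
  (384/43, 913/43) → W = -8166/43
  (268/19, 428/19) → W = -4444/19
  (797/92, 1683/92) → W = -15677/92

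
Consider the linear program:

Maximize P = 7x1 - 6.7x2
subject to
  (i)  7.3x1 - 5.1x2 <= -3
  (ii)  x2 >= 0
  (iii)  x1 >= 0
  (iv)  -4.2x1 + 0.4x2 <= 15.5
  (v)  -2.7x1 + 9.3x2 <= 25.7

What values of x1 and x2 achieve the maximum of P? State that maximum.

x1 = 0, x2 = 10/17, maximum P = -67/17

Corner points and P = 7x1 - 6.7x2:
  (0, 10/17) → P = -67/17
  (3439/1804, 17951/5412) → P = -480527/54120
  (0, 257/93) → P = -17219/930

The binding constraints are 7.3x1 - 5.1x2 = -3 and x1 = 0.
Solving simultaneously gives x1 = 0, x2 = 10/17.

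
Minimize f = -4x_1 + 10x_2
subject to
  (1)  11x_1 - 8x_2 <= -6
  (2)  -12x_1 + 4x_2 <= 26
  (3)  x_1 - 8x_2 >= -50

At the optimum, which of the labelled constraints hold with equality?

(1) and (2)

Corner points and f = -4x_1 + 10x_2:
  (-46/13, -107/26) → f = -27
  (22/5, 34/5) → f = 252/5
  (-2/23, 287/46) → f = 1443/23

The minimum is at (-46/13, -107/26). Substituting into each constraint, equality holds for (1) and (2); the remaining constraints have slack.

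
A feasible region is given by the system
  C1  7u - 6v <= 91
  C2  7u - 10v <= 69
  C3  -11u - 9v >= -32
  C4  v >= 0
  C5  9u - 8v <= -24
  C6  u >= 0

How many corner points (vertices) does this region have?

The feasible vertices (each the meet of two boundaries and inside every other half-plane) are:
  (40/169, 552/169)
  (0, 32/9)
  (0, 3)

3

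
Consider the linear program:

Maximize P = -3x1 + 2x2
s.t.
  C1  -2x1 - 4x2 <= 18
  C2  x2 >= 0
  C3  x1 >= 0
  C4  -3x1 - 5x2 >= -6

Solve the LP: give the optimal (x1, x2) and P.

Vertices and P = -3x1 + 2x2:
  (0, 0) → P = 0
  (2, 0) → P = -6
  (0, 6/5) → P = 12/5

The optimum lies where x1 = 0 and -3x1 - 5x2 = -6.
Solving simultaneously gives x1 = 0, x2 = 6/5.

x1 = 0, x2 = 6/5, maximum P = 12/5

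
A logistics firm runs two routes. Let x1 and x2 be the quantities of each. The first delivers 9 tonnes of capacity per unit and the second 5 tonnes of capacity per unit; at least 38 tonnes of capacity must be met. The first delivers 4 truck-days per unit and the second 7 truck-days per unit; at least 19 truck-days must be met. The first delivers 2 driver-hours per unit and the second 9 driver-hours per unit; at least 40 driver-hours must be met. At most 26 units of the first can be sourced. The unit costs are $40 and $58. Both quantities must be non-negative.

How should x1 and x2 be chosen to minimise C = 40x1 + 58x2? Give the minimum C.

x1 = 2, x2 = 4, minimum C = 312

Corner points and C = 40x1 + 58x2:
  (0, 38/5) → C = 2204/5
  (20, 0) → C = 800
  (26, 0) → C = 1040
  (2, 4) → C = 312
The feasible region is unbounded (it extends along (0, 1)), but C strictly increases along every unbounded feasible direction, so there is no improving ray and the minimum is attained at a vertex.

The optimum lies where 9x1 + 5x2 = 38 and 2x1 + 9x2 = 40.
Solving simultaneously gives x1 = 2, x2 = 4.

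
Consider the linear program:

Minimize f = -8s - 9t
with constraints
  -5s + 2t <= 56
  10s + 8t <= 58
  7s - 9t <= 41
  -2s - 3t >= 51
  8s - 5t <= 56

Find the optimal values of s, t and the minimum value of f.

Vertices and f = -8s - 9t:
  (-586/31, -597/31) → f = 10061/31
  (-270/19, -143/19) → f = 3447/19
  (-112/13, -439/39) → f = 2213/13

The optimum lies where 7s - 9t = 41 and -2s - 3t = 51.
Solving simultaneously gives s = -112/13, t = -439/39.

s = -112/13, t = -439/39, minimum f = 2213/13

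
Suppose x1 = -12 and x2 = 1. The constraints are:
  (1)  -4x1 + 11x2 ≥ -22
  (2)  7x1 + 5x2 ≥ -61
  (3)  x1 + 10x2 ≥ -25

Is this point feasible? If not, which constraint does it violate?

not feasible — violates (2)

Constraint (2): 7x1 + 5x2 = -79, which is not ≥ -61. All other constraints are satisfied.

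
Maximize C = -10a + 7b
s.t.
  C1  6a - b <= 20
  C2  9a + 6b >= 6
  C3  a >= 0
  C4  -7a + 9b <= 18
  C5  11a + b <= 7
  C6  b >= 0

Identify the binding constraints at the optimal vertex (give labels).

C3 and C4

Vertices and C = -10a + 7b:
  (0, 1) → C = 7
  (12/19, 1/19) → C = -113/19
  (0, 2) → C = 14
  (45/106, 247/106) → C = 1279/106

The maximum is at (0, 2). Substituting into each constraint, equality holds for C3 and C4; the remaining constraints have slack.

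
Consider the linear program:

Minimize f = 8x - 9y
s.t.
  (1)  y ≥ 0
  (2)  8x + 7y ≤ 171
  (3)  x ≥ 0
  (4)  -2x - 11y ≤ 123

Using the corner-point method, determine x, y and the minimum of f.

x = 0, y = 171/7, minimum f = -1539/7

Vertices and f = 8x - 9y:
  (171/8, 0) → f = 171
  (0, 0) → f = 0
  (0, 171/7) → f = -1539/7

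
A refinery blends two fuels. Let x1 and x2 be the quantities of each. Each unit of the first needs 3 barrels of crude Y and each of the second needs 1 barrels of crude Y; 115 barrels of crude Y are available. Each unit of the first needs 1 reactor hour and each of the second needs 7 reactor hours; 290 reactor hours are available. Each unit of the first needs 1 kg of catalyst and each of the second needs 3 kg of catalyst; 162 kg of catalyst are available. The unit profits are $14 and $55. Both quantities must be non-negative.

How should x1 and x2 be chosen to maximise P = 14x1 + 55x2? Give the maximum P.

Feasible corners and P = 14x1 + 55x2:
  (0, 0) → P = 0
  (0, 290/7) → P = 15950/7
  (115/3, 0) → P = 1610/3
  (103/4, 151/4) → P = 9747/4

The binding constraints are 3x1 + x2 = 115 and x1 + 7x2 = 290.
Solving simultaneously gives x1 = 103/4, x2 = 151/4.

x1 = 103/4, x2 = 151/4, maximum P = 9747/4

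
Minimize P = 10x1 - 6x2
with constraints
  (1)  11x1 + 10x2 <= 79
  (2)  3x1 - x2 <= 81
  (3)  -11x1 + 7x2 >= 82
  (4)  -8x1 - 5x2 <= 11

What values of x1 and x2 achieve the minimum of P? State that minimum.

x1 = -101/5, x2 = 753/25, minimum P = -9568/25

Corner points and P = 10x1 - 6x2:
  (-267/187, 161/17) → P = -13296/187
  (-101/5, 753/25) → P = -9568/25
  (-487/111, 535/111) → P = -8080/111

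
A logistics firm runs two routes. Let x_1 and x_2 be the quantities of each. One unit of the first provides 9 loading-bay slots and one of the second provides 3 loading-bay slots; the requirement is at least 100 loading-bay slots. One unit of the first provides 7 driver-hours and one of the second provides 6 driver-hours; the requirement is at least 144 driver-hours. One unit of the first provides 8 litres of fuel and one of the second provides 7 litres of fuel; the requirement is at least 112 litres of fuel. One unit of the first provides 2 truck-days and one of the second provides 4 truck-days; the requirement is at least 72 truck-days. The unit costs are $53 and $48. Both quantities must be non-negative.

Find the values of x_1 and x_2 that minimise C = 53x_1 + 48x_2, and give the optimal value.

x_1 = 9, x_2 = 27/2, minimum C = 1125

Extreme points and C = 53x_1 + 48x_2:
  (0, 100/3) → C = 1600
  (36, 0) → C = 1908
  (56/11, 596/33) → C = 12504/11
  (9, 27/2) → C = 1125
The feasible region is unbounded (it extends along (0, 1), (1, 0)), but C strictly increases along every unbounded feasible direction, so there is no improving ray and the minimum is attained at a vertex.

The optimum lies where 7x_1 + 6x_2 = 144 and 2x_1 + 4x_2 = 72.
Solving simultaneously gives x_1 = 9, x_2 = 27/2.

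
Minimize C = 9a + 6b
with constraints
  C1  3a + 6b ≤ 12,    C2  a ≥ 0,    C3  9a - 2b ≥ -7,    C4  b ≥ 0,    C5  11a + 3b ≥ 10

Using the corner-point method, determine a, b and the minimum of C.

Extreme points and C = 9a + 6b:
  (4, 0) → C = 36
  (8/19, 34/19) → C = 276/19
  (10/11, 0) → C = 90/11

a = 10/11, b = 0, minimum C = 90/11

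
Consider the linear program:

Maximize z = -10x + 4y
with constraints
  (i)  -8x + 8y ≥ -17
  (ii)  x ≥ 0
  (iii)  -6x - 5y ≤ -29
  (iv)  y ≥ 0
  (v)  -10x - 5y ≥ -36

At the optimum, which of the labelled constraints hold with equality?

Corner points and z = -10x + 4y:
  (0, 29/5) → z = 116/5
  (0, 36/5) → z = 144/5
  (7/4, 37/10) → z = -27/10

The maximum is at (0, 36/5). Substituting into each constraint, equality holds for (ii) and (v); the remaining constraints have slack.

(ii) and (v)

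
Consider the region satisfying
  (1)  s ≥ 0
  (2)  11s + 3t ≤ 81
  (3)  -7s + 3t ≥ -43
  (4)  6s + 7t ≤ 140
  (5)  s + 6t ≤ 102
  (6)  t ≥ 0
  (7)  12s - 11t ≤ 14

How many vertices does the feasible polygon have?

The feasible vertices (each the meet of two boundaries and inside every other half-plane) are:
  (0, 17)
  (0, 0)
  (20/7, 347/21)
  (933/157, 818/157)
  (7/6, 0)

5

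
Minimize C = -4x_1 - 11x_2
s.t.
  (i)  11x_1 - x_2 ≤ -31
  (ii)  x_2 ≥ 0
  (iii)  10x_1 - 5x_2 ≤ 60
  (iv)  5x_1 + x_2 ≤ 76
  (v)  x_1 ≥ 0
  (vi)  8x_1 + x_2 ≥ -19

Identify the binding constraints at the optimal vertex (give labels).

(iv) and (v)

Corner points and C = -4x_1 - 11x_2:
  (45/16, 991/16) → C = -11081/16
  (0, 31) → C = -341
  (0, 76) → C = -836

The minimum is at (0, 76). Substituting into each constraint, equality holds for (iv) and (v); the remaining constraints have slack.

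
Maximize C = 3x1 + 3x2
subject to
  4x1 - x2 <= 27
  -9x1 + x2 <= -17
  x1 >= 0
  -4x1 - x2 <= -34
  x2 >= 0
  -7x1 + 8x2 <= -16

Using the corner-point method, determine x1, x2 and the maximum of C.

x1 = 8, x2 = 5, maximum C = 39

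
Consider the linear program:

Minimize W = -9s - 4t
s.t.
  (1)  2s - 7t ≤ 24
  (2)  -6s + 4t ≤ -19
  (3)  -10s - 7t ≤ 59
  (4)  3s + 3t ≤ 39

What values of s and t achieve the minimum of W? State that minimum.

s = 115/9, t = 2/9, minimum W = -1043/9

Vertices and W = -9s - 4t:
  (37/34, -53/17) → W = 91/34
  (115/9, 2/9) → W = -1043/9
  (71/10, 59/10) → W = -175/2

The optimum lies where 2s - 7t = 24 and 3s + 3t = 39.
Solving simultaneously gives s = 115/9, t = 2/9.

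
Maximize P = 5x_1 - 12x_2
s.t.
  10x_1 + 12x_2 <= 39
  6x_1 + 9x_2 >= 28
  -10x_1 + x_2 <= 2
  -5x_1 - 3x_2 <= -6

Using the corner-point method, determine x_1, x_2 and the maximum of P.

Feasible corners and P = 5x_1 - 12x_2:
  (5/6, 23/9) → P = -53/2
  (3/26, 41/13) → P = -969/26
  (5/48, 73/24) → P = -1727/48

x_1 = 5/6, x_2 = 23/9, maximum P = -53/2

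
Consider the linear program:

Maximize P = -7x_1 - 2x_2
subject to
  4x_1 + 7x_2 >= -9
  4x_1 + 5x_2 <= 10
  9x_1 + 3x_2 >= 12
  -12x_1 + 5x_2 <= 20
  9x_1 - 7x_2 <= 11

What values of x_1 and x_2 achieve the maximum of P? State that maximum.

Feasible corners and P = -7x_1 - 2x_2:
  (10/11, 14/11) → P = -98/11
  (125/73, 46/73) → P = -967/73
  (13/10, 1/10) → P = -93/10

At the optimal vertex, 4x_1 + 5x_2 = 10 and 9x_1 + 3x_2 = 12.
Solving simultaneously gives x_1 = 10/11, x_2 = 14/11.

x_1 = 10/11, x_2 = 14/11, maximum P = -98/11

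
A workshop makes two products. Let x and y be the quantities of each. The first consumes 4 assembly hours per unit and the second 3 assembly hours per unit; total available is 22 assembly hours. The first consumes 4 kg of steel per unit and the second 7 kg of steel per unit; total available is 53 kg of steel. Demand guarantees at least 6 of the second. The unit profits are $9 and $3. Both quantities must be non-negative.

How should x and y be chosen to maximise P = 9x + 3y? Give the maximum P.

Feasible corners and P = 9x + 3y:
  (0, 22/3) → P = 22
  (0, 6) → P = 18
  (1, 6) → P = 27

The optimum lies where 4x + 3y = 22 and y = 6.
Solving simultaneously gives x = 1, y = 6.

x = 1, y = 6, maximum P = 27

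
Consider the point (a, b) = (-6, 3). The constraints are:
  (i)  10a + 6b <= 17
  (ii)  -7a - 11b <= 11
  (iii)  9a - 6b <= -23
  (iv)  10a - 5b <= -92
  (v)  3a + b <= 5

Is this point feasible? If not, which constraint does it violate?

Constraint (iv): 10a - 5b = -75, which is not ≤ -92. All other constraints are satisfied.

not feasible — violates (iv)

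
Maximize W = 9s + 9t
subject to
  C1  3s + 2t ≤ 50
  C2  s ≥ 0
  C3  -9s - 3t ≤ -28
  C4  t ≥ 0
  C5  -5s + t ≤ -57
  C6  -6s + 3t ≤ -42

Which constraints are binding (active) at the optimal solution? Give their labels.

C1 and C5

Feasible corners and W = 9s + 9t:
  (50/3, 0) → W = 150
  (164/13, 79/13) → W = 2187/13
  (57/5, 0) → W = 513/5

The maximum is at (164/13, 79/13). Substituting into each constraint, equality holds for C1 and C5; the remaining constraints have slack.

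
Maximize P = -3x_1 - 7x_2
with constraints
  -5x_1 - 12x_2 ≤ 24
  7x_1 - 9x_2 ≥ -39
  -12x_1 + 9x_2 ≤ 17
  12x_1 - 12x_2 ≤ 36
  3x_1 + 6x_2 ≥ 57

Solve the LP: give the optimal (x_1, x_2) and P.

x_1 = 25/3, x_2 = 16/3, maximum P = -187/3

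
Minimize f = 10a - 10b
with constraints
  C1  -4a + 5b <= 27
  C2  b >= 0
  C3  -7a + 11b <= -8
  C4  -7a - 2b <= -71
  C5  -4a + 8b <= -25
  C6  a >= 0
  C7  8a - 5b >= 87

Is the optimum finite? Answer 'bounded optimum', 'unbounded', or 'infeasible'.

Extreme points and f = 10a - 10b:
  (87/8, 0) → f = 435/4
  (571/44, 37/11) → f = 2115/22
The feasible region has finitely many vertices and no improving ray; the minimum is 2115/22 at (571/44, 37/11).

bounded optimum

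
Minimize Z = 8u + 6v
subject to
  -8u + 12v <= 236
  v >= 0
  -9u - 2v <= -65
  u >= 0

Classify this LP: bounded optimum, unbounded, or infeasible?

Extreme points and Z = 8u + 6v:
  (77/31, 661/31) → Z = 4582/31
  (65/9, 0) → Z = 520/9
The feasible region has finitely many vertices and no improving ray; the minimum is 520/9 at (65/9, 0).

bounded optimum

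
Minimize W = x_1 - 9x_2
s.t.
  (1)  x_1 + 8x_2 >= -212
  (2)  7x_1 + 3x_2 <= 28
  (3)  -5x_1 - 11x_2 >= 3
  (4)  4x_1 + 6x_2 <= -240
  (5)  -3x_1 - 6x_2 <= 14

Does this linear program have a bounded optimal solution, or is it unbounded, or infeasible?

infeasible

The boundaries x_1 + 8x_2 = -212 and 4x_1 + 6x_2 = -240 meet at (-324/13, -304/13), but that point violates -3x_1 - 6x_2 ≤ 14. Every candidate vertex is excluded by some other constraint, so the feasible region is empty.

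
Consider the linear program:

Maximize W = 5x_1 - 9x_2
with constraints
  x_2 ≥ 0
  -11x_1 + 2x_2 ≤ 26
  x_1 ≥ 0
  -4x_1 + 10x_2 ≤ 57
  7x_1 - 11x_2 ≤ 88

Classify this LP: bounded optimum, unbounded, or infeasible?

bounded optimum

Vertices and W = 5x_1 - 9x_2:
  (0, 0) → W = 0
  (88/7, 0) → W = 440/7
  (0, 57/10) → W = -513/10
  (1507/26, 751/26) → W = 388/13
The feasible region has finitely many vertices and no improving ray; the maximum is 440/7 at (88/7, 0).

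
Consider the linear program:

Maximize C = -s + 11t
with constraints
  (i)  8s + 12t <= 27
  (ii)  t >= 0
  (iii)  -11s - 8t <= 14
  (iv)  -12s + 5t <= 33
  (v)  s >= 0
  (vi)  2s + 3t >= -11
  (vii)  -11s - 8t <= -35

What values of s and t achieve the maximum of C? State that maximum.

Extreme points and C = -s + 11t:
  (27/8, 0) → C = -27/8
  (3, 1/4) → C = -1/4
  (35/11, 0) → C = -35/11

s = 3, t = 1/4, maximum C = -1/4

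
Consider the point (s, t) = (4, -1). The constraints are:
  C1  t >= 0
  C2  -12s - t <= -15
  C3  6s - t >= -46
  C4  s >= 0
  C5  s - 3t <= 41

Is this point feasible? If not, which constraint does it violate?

not feasible — violates C1

Constraint C1: t = -1, which is not ≥ 0. All other constraints are satisfied.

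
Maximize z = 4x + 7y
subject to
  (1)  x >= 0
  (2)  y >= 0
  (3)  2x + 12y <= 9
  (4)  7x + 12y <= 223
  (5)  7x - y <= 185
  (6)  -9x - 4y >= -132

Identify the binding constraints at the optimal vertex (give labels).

(2) and (3)

Corner points and z = 4x + 7y:
  (0, 0) → z = 0
  (0, 3/4) → z = 21/4
  (9/2, 0) → z = 18

The maximum is at (9/2, 0). Substituting into each constraint, equality holds for (2) and (3); the remaining constraints have slack.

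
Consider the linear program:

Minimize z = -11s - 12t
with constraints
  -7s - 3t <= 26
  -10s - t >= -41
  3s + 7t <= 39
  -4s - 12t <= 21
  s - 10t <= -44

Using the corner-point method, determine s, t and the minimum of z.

s = 82/37, t = 171/37, minimum z = -2954/37

Extreme points and z = -11s - 12t:
  (-299/40, 351/40) → z = -923/40
  (-392/73, 282/73) → z = 928/73
  (82/37, 171/37) → z = -2954/37

At the optimal vertex, 3s + 7t = 39 and s - 10t = -44.
Solving simultaneously gives s = 82/37, t = 171/37.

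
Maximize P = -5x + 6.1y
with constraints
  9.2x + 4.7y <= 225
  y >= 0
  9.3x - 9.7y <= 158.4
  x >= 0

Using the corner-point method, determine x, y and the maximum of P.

Feasible corners and P = -5x + 6.1y:
  (292698/13295, 63522/13295) → P = -5380029/66475
  (0, 2250/47) → P = 13725/47
  (528/31, 0) → P = -2640/31
  (0, 0) → P = 0

x = 0, y = 2250/47, maximum P = 13725/47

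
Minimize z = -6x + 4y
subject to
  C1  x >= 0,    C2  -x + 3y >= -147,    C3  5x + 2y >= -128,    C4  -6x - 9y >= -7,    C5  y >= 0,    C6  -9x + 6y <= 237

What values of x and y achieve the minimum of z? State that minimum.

Vertices and z = -6x + 4y:
  (0, 7/9) → z = 28/9
  (0, 0) → z = 0
  (7/6, 0) → z = -7

At the optimal vertex, -6x - 9y = -7 and y = 0.
Solving simultaneously gives x = 7/6, y = 0.

x = 7/6, y = 0, minimum z = -7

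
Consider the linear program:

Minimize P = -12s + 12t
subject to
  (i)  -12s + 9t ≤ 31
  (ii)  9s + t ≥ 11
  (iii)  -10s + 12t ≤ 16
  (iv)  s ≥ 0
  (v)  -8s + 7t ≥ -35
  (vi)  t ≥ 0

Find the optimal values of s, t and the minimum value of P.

s = 35/8, t = 0, minimum P = -105/2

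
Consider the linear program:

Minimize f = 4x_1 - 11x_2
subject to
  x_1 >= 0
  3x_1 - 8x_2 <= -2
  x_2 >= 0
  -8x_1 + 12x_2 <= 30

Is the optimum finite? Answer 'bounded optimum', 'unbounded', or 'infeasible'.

From the feasible point (0, 1/4), moving in the direction (8, 3) keeps every constraint satisfied while f decreases without bound.

unbounded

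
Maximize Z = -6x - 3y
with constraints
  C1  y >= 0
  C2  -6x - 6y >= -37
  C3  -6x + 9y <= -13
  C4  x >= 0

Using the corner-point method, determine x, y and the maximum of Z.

x = 13/6, y = 0, maximum Z = -13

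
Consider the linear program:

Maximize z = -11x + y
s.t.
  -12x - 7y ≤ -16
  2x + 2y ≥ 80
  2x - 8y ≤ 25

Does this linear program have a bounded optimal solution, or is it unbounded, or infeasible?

unbounded

From the feasible point (-264/5, 464/5), moving in the direction (-7, 12) keeps every constraint satisfied while z increases without bound.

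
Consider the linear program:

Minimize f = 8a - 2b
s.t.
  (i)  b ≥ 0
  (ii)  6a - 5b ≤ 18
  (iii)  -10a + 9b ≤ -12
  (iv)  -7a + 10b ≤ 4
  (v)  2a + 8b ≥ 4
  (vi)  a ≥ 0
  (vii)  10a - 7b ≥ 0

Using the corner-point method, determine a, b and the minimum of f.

The optimum lies where -10a + 9b = -12 and 2a + 8b = 4.
Solving simultaneously gives a = 66/49, b = 8/49.

a = 66/49, b = 8/49, minimum f = 512/49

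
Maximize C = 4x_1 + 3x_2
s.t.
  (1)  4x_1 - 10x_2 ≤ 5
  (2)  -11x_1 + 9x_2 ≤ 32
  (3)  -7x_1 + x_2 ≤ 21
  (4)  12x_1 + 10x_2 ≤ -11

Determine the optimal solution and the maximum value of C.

x_1 = -3/8, x_2 = -13/20, maximum C = -69/20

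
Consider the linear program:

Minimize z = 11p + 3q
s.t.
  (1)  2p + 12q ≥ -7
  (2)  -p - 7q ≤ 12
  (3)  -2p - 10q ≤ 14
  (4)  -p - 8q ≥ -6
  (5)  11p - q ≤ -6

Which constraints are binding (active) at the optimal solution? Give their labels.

(3) and (4)

Vertices and z = 11p + 3q:
  (-49/2, 7/2) → z = -259
  (-79/134, -65/134) → z = -532/67
  (-86/3, 13/3) → z = -907/3
  (-42/89, 72/89) → z = -246/89

The minimum is at (-86/3, 13/3). Substituting into each constraint, equality holds for (3) and (4); the remaining constraints have slack.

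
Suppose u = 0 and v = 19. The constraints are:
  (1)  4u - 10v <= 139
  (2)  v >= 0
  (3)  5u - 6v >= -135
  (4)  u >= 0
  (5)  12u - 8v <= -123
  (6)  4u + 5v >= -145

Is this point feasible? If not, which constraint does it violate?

feasible

(1): -190 ≤ 139 ✓
(2): 19 ≥ 0 ✓
(3): -114 ≥ -135 ✓
(4): 0 ≥ 0 ✓
(5): -152 ≤ -123 ✓
(6): 95 ≥ -145 ✓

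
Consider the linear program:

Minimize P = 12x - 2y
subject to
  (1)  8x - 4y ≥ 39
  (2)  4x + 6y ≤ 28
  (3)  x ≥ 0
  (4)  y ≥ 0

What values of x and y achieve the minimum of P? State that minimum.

x = 39/8, y = 0, minimum P = 117/2

Corner points and P = 12x - 2y:
  (173/32, 17/16) → P = 251/4
  (39/8, 0) → P = 117/2
  (7, 0) → P = 84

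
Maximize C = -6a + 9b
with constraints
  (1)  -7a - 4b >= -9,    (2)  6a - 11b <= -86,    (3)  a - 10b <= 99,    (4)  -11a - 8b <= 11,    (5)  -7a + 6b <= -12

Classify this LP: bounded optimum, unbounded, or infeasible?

The boundaries -7a - 4b = -9 and 6a - 11b = -86 meet at (-245/101, 656/101), but that point violates -7a + 6b ≤ -12. Every candidate vertex is excluded by some other constraint, so the feasible region is empty.

infeasible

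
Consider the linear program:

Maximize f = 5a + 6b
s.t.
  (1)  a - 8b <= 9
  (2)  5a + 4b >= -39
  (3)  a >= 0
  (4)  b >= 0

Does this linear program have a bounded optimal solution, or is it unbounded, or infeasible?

unbounded

From the feasible point (9, 0), moving in the direction (0, 1) keeps every constraint satisfied while f increases without bound.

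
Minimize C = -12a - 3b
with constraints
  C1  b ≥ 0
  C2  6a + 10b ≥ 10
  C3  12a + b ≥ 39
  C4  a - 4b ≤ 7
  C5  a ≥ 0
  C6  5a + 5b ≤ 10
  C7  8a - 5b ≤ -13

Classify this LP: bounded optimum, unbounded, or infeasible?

The boundaries 12a + b = 39 and a = 0 meet at (0, 39), but that point violates 5a + 5b ≤ 10. Every candidate vertex is excluded by some other constraint, so the feasible region is empty.

infeasible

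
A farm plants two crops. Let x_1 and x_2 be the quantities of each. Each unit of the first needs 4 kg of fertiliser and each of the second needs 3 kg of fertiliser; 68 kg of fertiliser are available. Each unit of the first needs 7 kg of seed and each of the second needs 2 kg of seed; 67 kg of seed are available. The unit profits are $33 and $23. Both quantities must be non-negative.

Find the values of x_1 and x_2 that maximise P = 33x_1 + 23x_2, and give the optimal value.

Corner points and P = 33x_1 + 23x_2:
  (0, 0) → P = 0
  (0, 68/3) → P = 1564/3
  (67/7, 0) → P = 2211/7
  (5, 16) → P = 533

x_1 = 5, x_2 = 16, maximum P = 533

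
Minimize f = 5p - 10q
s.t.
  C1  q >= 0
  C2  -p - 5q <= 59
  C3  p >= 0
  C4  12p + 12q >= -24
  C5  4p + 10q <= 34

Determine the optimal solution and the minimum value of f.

Corner points and f = 5p - 10q:
  (0, 0) → f = 0
  (17/2, 0) → f = 85/2
  (0, 17/5) → f = -34

The binding constraints are p = 0 and 4p + 10q = 34.
Solving simultaneously gives p = 0, q = 17/5.

p = 0, q = 17/5, minimum f = -34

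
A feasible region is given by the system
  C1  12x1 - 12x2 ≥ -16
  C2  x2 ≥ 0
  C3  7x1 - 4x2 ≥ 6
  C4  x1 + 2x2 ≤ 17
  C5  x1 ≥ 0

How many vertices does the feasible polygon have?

Pairwise boundary intersections that survive every other constraint:
  (34/9, 46/9)
  (43/9, 55/9)
  (6/7, 0)
  (17, 0)

4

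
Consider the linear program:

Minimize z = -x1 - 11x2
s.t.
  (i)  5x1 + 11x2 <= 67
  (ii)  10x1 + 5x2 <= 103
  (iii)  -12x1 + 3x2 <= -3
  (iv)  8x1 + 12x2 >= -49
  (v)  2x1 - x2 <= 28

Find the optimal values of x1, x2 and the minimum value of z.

Vertices and z = -x1 - 11x2:
  (798/85, 31/17) → z = -2503/85
  (78/49, 263/49) → z = -2971/49
  (243/20, -37/10) → z = 571/20
  (-37/56, -51/14) → z = 2281/56
  (287/32, -161/16) → z = 3255/32

x1 = 78/49, x2 = 263/49, minimum z = -2971/49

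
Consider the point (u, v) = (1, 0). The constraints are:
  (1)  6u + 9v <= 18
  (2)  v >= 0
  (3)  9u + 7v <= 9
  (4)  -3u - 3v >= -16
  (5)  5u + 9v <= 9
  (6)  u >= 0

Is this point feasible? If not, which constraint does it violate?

(1): 6 ≤ 18 ✓
(2): 0 ≥ 0 ✓
(3): 9 ≤ 9 ✓
(4): -3 ≥ -16 ✓
(5): 5 ≤ 9 ✓
(6): 1 ≥ 0 ✓

feasible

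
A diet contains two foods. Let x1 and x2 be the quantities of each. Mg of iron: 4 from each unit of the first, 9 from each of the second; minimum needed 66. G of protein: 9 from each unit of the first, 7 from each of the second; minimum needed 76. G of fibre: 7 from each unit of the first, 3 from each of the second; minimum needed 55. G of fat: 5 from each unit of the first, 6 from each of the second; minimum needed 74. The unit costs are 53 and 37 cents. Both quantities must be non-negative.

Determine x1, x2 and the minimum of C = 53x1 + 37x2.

x1 = 4, x2 = 9, minimum C = 545

Extreme points and C = 53x1 + 37x2:
  (0, 55/3) → C = 2035/3
  (33/2, 0) → C = 1749/2
  (90/7, 34/21) → C = 2224/3
  (4, 9) → C = 545
The feasible region is unbounded (it extends along (0, 1), (1, 0)), but C strictly increases along every unbounded feasible direction, so there is no improving ray and the minimum is attained at a vertex.

The optimum lies where 7x1 + 3x2 = 55 and 5x1 + 6x2 = 74.
Solving simultaneously gives x1 = 4, x2 = 9.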